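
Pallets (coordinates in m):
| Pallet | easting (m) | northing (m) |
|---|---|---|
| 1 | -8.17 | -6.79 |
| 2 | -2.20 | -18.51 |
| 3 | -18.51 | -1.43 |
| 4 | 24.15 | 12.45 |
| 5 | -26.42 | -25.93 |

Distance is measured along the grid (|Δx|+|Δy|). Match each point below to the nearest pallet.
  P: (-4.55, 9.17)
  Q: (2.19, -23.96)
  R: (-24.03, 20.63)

P at (-4.55, 9.17):
  1: 19.58 m
  2: 30.03 m
  3: 24.56 m
  4: 31.98 m
  5: 56.97 m
  → nearest: 1 (19.58 m)
Q at (2.19, -23.96):
  1: 27.53 m
  2: 9.84 m
  3: 43.23 m
  4: 58.37 m
  5: 30.58 m
  → nearest: 2 (9.84 m)
R at (-24.03, 20.63):
  1: 43.28 m
  2: 60.97 m
  3: 27.58 m
  4: 56.36 m
  5: 48.95 m
  → nearest: 3 (27.58 m)

P→1; Q→2; R→3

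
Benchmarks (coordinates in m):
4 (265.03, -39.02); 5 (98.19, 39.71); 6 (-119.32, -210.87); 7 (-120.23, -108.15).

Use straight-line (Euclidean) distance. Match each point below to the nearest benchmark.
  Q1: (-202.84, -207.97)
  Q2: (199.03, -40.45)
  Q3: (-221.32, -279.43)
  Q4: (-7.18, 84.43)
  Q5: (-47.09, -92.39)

Q1 at (-202.84, -207.97):
  4: 497.44 m
  5: 389.83 m
  6: 83.57 m
  7: 129.57 m
  → nearest: 6 (83.57 m)
Q2 at (199.03, -40.45):
  4: 66.02 m
  5: 128.82 m
  6: 361.10 m
  7: 326.36 m
  → nearest: 4 (66.02 m)
Q3 at (-221.32, -279.43):
  4: 542.52 m
  5: 451.59 m
  6: 122.90 m
  7: 198.89 m
  → nearest: 6 (122.90 m)
Q4 at (-7.18, 84.43):
  4: 298.89 m
  5: 114.47 m
  6: 315.88 m
  7: 223.31 m
  → nearest: 5 (114.47 m)
Q5 at (-47.09, -92.39):
  4: 316.65 m
  5: 196.36 m
  6: 138.76 m
  7: 74.82 m
  → nearest: 7 (74.82 m)

Q1→6; Q2→4; Q3→6; Q4→5; Q5→7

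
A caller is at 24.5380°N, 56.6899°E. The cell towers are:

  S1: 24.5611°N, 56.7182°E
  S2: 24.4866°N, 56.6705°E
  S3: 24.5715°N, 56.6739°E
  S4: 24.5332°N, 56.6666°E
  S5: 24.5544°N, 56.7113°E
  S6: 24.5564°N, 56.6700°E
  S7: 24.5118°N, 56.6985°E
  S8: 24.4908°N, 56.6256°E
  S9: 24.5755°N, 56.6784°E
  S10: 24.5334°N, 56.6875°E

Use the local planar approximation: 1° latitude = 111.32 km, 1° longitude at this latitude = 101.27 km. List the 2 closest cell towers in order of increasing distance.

S10, S4

Distances from 24.5380°N, 56.6899°E:
S1: √((0.0231·111.32)² + (0.0283·101.27)²) = √(6.612571 + 8.213618) = 3.8505 km
S2: √((-0.0514·111.32)² + (-0.0194·101.27)²) = √(32.739545 + 3.859802) = 6.0497 km
S3: √((0.0335·111.32)² + (-0.0160·101.27)²) = √(13.907082 + 2.625437) = 4.0660 km
S4: √((-0.0048·111.32)² + (-0.0233·101.27)²) = √(0.285515 + 5.567670) = 2.4193 km
S5: √((0.0164·111.32)² + (0.0214·101.27)²) = √(3.332991 + 4.696660) = 2.8337 km
S6: √((0.0184·111.32)² + (-0.0199·101.27)²) = √(4.195484 + 4.061325) = 2.8735 km
S7: √((-0.0262·111.32)² + (0.0086·101.27)²) = √(8.506462 + 0.758505) = 3.0438 km
S8: √((-0.0472·111.32)² + (-0.0643·101.27)²) = √(27.607711 + 42.401729) = 8.3672 km
S9: √((0.0375·111.32)² + (-0.0115·101.27)²) = √(17.426450 + 1.356305) = 4.3339 km
S10: √((-0.0046·111.32)² + (-0.0024·101.27)²) = √(0.262218 + 0.059072) = 0.5668 km
Sorted: S10 (0.5668 km) < S4 (2.4193 km) < S5 (2.8337 km) < S6 (2.8735 km) < …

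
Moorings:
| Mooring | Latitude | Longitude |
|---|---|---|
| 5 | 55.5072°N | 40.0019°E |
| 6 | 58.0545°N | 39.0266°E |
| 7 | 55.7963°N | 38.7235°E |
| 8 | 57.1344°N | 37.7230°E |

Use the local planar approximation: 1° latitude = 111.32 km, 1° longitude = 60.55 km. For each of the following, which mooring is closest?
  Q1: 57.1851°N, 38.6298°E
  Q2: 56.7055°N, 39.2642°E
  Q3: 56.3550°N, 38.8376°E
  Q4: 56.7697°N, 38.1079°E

Q1 at 57.1851°N, 38.6298°E:
  5: √((-1.6779·111.32)² + (1.3721·60.55)²) = √(34888.198402 + 6902.395235) = 204.4275 km
  6: √((0.8694·111.32)² + (0.3968·60.55)²) = √(9366.679647 + 577.260209) = 99.7193 km
  7: √((-1.3888·111.32)² + (0.0937·60.55)²) = √(23901.535989 + 32.188999) = 154.7053 km
  8: √((-0.0507·111.32)² + (-0.9068·60.55)²) = √(31.853878 + 3014.750097) = 55.1961 km
  → nearest: 8 (55.1961 km)
Q2 at 56.7055°N, 39.2642°E:
  5: √((-1.1983·111.32)² + (0.7377·60.55)²) = √(17794.160928 + 1995.206550) = 140.6747 km
  6: √((1.3490·111.32)² + (-0.2376·60.55)²) = √(22551.233132 + 206.976561) = 150.8582 km
  7: √((-0.9092·111.32)² + (-0.5407·60.55)²) = √(10243.898093 + 1071.867330) = 106.3756 km
  8: √((0.4289·111.32)² + (-1.5412·60.55)²) = √(2279.599158 + 8708.558943) = 104.8244 km
  → nearest: 8 (104.8244 km)
Q3 at 56.3550°N, 38.8376°E:
  5: √((-0.8478·111.32)² + (1.1643·60.55)²) = √(8907.036249 + 4970.019468) = 117.8009 km
  6: √((1.6995·111.32)² + (0.1890·60.55)²) = √(35792.227992 + 130.963992) = 189.5341 km
  7: √((-0.5587·111.32)² + (-0.1141·60.55)²) = √(3868.153840 + 47.730896) = 62.5770 km
  8: √((0.7794·111.32)² + (-1.1146·60.55)²) = √(7527.784852 + 4554.769170) = 109.9207 km
  → nearest: 7 (62.5770 km)
Q4 at 56.7697°N, 38.1079°E:
  5: √((-1.2625·111.32)² + (1.8940·60.55)²) = √(19751.913222 + 13151.892315) = 181.3941 km
  6: √((1.2848·111.32)² + (0.9187·60.55)²) = √(20455.846269 + 3094.394836) = 153.4609 km
  7: √((-0.9734·111.32)² + (0.6156·60.55)²) = √(11741.648609 + 1389.394314) = 114.5908 km
  8: √((0.3647·111.32)² + (-0.3849·60.55)²) = √(1648.230407 + 543.155419) = 46.8122 km
  → nearest: 8 (46.8122 km)

Q1→8; Q2→8; Q3→7; Q4→8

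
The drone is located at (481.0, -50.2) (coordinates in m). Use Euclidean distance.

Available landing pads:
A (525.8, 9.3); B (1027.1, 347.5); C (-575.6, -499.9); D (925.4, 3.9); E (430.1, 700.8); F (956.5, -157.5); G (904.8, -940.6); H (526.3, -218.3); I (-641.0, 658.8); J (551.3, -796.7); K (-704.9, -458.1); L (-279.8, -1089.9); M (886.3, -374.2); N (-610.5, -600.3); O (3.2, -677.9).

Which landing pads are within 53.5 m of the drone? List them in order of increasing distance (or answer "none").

none

Distances from (481.0, -50.2):
A: 74.5 m
B: 675.6 m
C: 1148.3 m
D: 447.7 m
E: 752.7 m
F: 487.5 m
G: 986.1 m
H: 174.1 m
I: 1327.2 m
J: 749.8 m
K: 1254.1 m
L: 1288.3 m
M: 518.9 m
N: 1222.3 m
O: 788.9 m
Threshold 53.5 m: none within range.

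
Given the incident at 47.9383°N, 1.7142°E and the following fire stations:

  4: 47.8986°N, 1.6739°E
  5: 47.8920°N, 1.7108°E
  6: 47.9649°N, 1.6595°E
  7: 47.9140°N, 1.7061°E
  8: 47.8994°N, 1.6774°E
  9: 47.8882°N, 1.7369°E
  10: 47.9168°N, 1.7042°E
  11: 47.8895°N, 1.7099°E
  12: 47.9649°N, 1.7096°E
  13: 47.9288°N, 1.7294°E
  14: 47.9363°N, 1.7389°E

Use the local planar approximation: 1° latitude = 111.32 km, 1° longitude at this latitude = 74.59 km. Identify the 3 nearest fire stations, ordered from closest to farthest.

13, 14, 10

Distances from 47.9383°N, 1.7142°E:
4: √((-0.0397·111.32)² + (-0.0403·74.59)²) = √(19.531132 + 9.035898) = 5.3448 km
5: √((-0.0463·111.32)² + (-0.0034·74.59)²) = √(26.564912 + 0.064316) = 5.1604 km
6: √((0.0266·111.32)² + (-0.0547·74.59)²) = √(8.768184 + 16.646996) = 5.0413 km
7: √((-0.0243·111.32)² + (-0.0081·74.59)²) = √(7.317436 + 0.365032) = 2.7717 km
8: √((-0.0389·111.32)² + (-0.0368·74.59)²) = √(18.751914 + 7.534542) = 5.1270 km
9: √((-0.0501·111.32)² + (0.0227·74.59)²) = √(31.104401 + 2.866903) = 5.8285 km
10: √((-0.0215·111.32)² + (-0.0100·74.59)²) = √(5.728268 + 0.556367) = 2.5069 km
11: √((-0.0488·111.32)² + (-0.0043·74.59)²) = √(29.511144 + 0.102872) = 5.4419 km
12: √((0.0266·111.32)² + (-0.0046·74.59)²) = √(8.768184 + 0.117727) = 2.9809 km
13: √((-0.0095·111.32)² + (0.0152·74.59)²) = √(1.118391 + 1.285430) = 1.5504 km
14: √((-0.0020·111.32)² + (0.0247·74.59)²) = √(0.049569 + 3.394338) = 1.8558 km
Sorted: 13 (1.5504 km) < 14 (1.8558 km) < 10 (2.5069 km) < 7 (2.7717 km) < 12 (2.9809 km) < …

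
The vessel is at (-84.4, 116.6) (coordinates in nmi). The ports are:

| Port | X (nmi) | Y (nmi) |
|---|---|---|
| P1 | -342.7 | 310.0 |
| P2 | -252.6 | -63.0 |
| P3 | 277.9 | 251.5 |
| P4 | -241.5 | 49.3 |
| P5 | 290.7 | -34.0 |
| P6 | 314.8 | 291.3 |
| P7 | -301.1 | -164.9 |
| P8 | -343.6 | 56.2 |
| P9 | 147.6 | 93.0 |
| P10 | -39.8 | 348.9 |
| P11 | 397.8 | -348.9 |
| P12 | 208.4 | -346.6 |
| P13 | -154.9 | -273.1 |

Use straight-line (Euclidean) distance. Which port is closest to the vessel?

P4

Distances from (-84.4, 116.6):
P1: √((-258.3)² + (193.4)²) = √(66718.890 + 37403.560) = 322.7 nmi
P2: √((-168.2)² + (-179.6)²) = √(28291.240 + 32256.160) = 246.1 nmi
P3: √((362.3)² + (134.9)²) = √(131261.290 + 18198.010) = 386.6 nmi
P4: √((-157.1)² + (-67.3)²) = √(24680.410 + 4529.290) = 170.9 nmi
P5: √((375.1)² + (-150.6)²) = √(140700.010 + 22680.360) = 404.2 nmi
P6: √((399.2)² + (174.7)²) = √(159360.640 + 30520.090) = 435.8 nmi
P7: √((-216.7)² + (-281.5)²) = √(46958.890 + 79242.250) = 355.2 nmi
P8: √((-259.2)² + (-60.4)²) = √(67184.640 + 3648.160) = 266.1 nmi
P9: √((232.0)² + (-23.6)²) = √(53824.000 + 556.960) = 233.2 nmi
P10: √((44.6)² + (232.3)²) = √(1989.160 + 53963.290) = 236.5 nmi
P11: √((482.2)² + (-465.5)²) = √(232516.840 + 216690.250) = 670.2 nmi
P12: √((292.8)² + (-463.2)²) = √(85731.840 + 214554.240) = 548.0 nmi
P13: √((-70.5)² + (-389.7)²) = √(4970.250 + 151866.090) = 396.0 nmi
Minimum: P4 at 170.9 nmi.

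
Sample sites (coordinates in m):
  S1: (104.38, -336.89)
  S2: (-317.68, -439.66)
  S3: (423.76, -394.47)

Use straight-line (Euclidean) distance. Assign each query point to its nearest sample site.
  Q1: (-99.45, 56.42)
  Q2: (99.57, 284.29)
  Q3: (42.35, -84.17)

Q1→S1; Q2→S1; Q3→S1

Q1 at (-99.45, 56.42):
  S1: 442.99 m
  S2: 541.96 m
  S3: 690.69 m
  → nearest: S1 (442.99 m)
Q2 at (99.57, 284.29):
  S1: 621.20 m
  S2: 835.58 m
  S3: 752.21 m
  → nearest: S1 (621.20 m)
Q3 at (42.35, -84.17):
  S1: 260.22 m
  S2: 505.96 m
  S3: 491.69 m
  → nearest: S1 (260.22 m)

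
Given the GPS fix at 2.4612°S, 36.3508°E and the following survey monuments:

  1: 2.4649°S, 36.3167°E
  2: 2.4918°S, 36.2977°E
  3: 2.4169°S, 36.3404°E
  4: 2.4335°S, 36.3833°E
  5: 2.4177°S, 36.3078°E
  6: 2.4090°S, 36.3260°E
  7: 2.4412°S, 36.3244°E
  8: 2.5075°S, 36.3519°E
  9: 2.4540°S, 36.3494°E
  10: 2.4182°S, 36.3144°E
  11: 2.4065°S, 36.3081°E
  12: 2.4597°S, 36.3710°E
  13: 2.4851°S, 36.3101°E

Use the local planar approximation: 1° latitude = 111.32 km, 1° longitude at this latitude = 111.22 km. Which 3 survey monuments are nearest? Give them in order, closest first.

Distances from 2.4612°S, 36.3508°E:
1: √((-0.0037·111.32)² + (-0.0341·111.22)²) = √(0.169648 + 14.383830) = 3.8149 km
2: √((-0.0306·111.32)² + (-0.0531·111.22)²) = √(11.603506 + 34.878261) = 6.8178 km
3: √((0.0443·111.32)² + (-0.0104·111.22)²) = √(24.319456 + 1.337927) = 5.0653 km
4: √((0.0277·111.32)² + (0.0325·111.22)²) = √(9.508367 + 13.065695) = 4.7512 km
5: √((0.0435·111.32)² + (-0.0430·111.22)²) = √(23.449031 + 22.871924) = 6.8059 km
6: √((0.0522·111.32)² + (-0.0248·111.22)²) = √(33.766605 + 7.607976) = 6.4323 km
7: √((0.0200·111.32)² + (-0.0264·111.22)²) = √(4.956857 + 8.621317) = 3.6849 km
8: √((-0.0463·111.32)² + (0.0011·111.22)²) = √(26.564912 + 0.014968) = 5.1556 km
9: √((0.0072·111.32)² + (-0.0014·111.22)²) = √(0.642409 + 0.024245) = 0.8165 km
10: √((0.0430·111.32)² + (-0.0364·111.22)²) = √(22.913071 + 16.389607) = 6.2692 km
11: √((0.0547·111.32)² + (-0.0427·111.22)²) = √(37.078405 + 22.553894) = 7.7222 km
12: √((0.0015·111.32)² + (0.0202·111.22)²) = √(0.027882 + 5.047409) = 2.2528 km
13: √((-0.0239·111.32)² + (-0.0407·111.22)²) = √(7.078516 + 20.490596) = 5.2506 km
Sorted: 9 (0.8165 km) < 12 (2.2528 km) < 7 (3.6849 km) < 1 (3.8149 km) < 4 (4.7512 km) < …

9, 12, 7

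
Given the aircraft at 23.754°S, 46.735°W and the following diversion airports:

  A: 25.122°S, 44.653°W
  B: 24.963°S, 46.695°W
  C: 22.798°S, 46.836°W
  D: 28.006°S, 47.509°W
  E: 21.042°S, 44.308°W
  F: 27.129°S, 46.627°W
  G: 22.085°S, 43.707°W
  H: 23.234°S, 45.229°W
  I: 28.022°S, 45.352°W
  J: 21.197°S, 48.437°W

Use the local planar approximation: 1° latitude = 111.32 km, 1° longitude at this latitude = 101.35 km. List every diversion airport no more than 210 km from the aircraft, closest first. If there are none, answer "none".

C, B, H

Distances from 23.754°S, 46.735°W:
A: 260.224 km
B: 134.647 km
C: 106.913 km
D: 479.789 km
E: 389.420 km
F: 375.864 km
G: 358.747 km
H: 163.241 km
I: 495.358 km
J: 332.834 km
Threshold 210 km: C (106.913 km), B (134.647 km), H (163.241 km) are within range.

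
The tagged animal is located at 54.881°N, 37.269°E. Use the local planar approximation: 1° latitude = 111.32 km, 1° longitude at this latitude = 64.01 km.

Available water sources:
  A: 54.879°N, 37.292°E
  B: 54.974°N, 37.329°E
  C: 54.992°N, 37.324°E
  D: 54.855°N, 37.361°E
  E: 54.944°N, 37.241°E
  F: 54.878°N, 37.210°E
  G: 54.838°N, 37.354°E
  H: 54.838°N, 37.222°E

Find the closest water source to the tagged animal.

Distances from 54.881°N, 37.269°E:
A: √((-0.002·111.32)² + (0.023·64.01)²) = √(0.04957 + 2.16746) = 1.489 km
B: √((0.093·111.32)² + (0.060·64.01)²) = √(107.17964 + 14.75021) = 11.042 km
C: √((0.111·111.32)² + (0.055·64.01)²) = √(152.68359 + 12.39427) = 12.848 km
D: √((-0.026·111.32)² + (0.092·64.01)²) = √(8.37709 + 34.67938) = 6.562 km
E: √((0.063·111.32)² + (-0.028·64.01)²) = √(49.18441 + 3.21227) = 7.239 km
F: √((-0.003·111.32)² + (-0.059·64.01)²) = √(0.11153 + 14.26263) = 3.791 km
G: √((-0.043·111.32)² + (0.085·64.01)²) = √(22.91307 + 29.60285) = 7.247 km
H: √((-0.043·111.32)² + (-0.047·64.01)²) = √(22.91307 + 9.05089) = 5.654 km
Minimum: A at 1.489 km.

A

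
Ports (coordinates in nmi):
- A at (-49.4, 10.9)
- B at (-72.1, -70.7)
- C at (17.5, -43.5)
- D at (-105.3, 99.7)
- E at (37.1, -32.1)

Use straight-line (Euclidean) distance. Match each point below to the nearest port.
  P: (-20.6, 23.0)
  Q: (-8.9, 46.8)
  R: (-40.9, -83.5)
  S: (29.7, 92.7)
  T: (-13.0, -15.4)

P at (-20.6, 23.0):
  A: 31.2 nmi
  B: 106.9 nmi
  C: 76.6 nmi
  D: 114.3 nmi
  E: 79.8 nmi
  → nearest: A (31.2 nmi)
Q at (-8.9, 46.8):
  A: 54.1 nmi
  B: 133.4 nmi
  C: 94.1 nmi
  D: 110.0 nmi
  E: 91.3 nmi
  → nearest: A (54.1 nmi)
R at (-40.9, -83.5):
  A: 94.8 nmi
  B: 33.7 nmi
  C: 70.8 nmi
  D: 194.2 nmi
  E: 93.4 nmi
  → nearest: B (33.7 nmi)
S at (29.7, 92.7):
  A: 113.8 nmi
  B: 192.5 nmi
  C: 136.7 nmi
  D: 135.2 nmi
  E: 125.0 nmi
  → nearest: A (113.8 nmi)
T at (-13.0, -15.4):
  A: 44.9 nmi
  B: 80.9 nmi
  C: 41.5 nmi
  D: 147.5 nmi
  E: 52.8 nmi
  → nearest: C (41.5 nmi)

P→A; Q→A; R→B; S→A; T→C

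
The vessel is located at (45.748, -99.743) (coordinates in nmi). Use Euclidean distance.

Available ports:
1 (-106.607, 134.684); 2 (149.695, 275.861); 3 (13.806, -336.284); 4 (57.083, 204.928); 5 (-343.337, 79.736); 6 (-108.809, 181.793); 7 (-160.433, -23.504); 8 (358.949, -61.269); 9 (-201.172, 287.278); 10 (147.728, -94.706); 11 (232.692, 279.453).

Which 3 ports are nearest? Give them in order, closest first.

Distances from (45.748, -99.743):
1: 279.586 nmi
2: 389.722 nmi
3: 238.688 nmi
4: 304.882 nmi
5: 428.486 nmi
6: 321.170 nmi
7: 219.825 nmi
8: 315.555 nmi
9: 459.080 nmi
10: 102.104 nmi
11: 422.774 nmi
Sorted: 10 (102.104 nmi) < 7 (219.825 nmi) < 3 (238.688 nmi) < 1 (279.586 nmi) < 4 (304.882 nmi) < …

10, 7, 3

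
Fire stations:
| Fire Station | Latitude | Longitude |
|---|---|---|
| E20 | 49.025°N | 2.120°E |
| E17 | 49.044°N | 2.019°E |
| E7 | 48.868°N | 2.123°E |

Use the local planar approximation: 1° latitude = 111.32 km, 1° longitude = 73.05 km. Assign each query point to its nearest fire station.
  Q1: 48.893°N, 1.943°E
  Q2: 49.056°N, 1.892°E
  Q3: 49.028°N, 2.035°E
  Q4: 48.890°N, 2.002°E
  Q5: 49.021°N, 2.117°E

Q1 at 48.893°N, 1.943°E:
  E20: 19.573 km
  E17: 17.702 km
  E7: 13.440 km
  → nearest: E7 (13.440 km)
Q2 at 49.056°N, 1.892°E:
  E20: 17.009 km
  E17: 9.373 km
  E7: 26.884 km
  → nearest: E17 (9.373 km)
Q3 at 49.028°N, 2.035°E:
  E20: 6.218 km
  E17: 2.130 km
  E7: 18.936 km
  → nearest: E17 (2.130 km)
Q4 at 48.890°N, 2.002°E:
  E20: 17.325 km
  E17: 17.188 km
  E7: 9.172 km
  → nearest: E7 (9.172 km)
Q5 at 49.021°N, 2.117°E:
  E20: 0.496 km
  E17: 7.603 km
  E7: 17.038 km
  → nearest: E20 (0.496 km)

Q1→E7; Q2→E17; Q3→E17; Q4→E7; Q5→E20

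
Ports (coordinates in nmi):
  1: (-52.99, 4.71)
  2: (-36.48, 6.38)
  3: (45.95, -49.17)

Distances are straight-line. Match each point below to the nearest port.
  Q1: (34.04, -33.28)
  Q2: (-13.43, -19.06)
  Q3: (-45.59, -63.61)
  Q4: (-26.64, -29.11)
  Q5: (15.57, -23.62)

Q1 at (34.04, -33.28):
  1: 94.96 nmi
  2: 80.91 nmi
  3: 19.86 nmi
  → nearest: 3 (19.86 nmi)
Q2 at (-13.43, -19.06):
  1: 46.15 nmi
  2: 34.33 nmi
  3: 66.58 nmi
  → nearest: 2 (34.33 nmi)
Q3 at (-45.59, -63.61):
  1: 68.72 nmi
  2: 70.58 nmi
  3: 92.67 nmi
  → nearest: 1 (68.72 nmi)
Q4 at (-26.64, -29.11):
  1: 42.87 nmi
  2: 36.83 nmi
  3: 75.31 nmi
  → nearest: 2 (36.83 nmi)
Q5 at (15.57, -23.62):
  1: 74.18 nmi
  2: 60.08 nmi
  3: 39.70 nmi
  → nearest: 3 (39.70 nmi)

Q1→3; Q2→2; Q3→1; Q4→2; Q5→3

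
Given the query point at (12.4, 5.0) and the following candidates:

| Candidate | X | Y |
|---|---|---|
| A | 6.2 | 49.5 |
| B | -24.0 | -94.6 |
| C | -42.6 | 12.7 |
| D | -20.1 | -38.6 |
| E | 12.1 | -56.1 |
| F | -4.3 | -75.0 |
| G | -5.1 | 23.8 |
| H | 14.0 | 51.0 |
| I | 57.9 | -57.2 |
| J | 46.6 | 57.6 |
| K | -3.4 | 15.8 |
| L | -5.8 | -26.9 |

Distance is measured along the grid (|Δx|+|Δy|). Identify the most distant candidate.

B

Distances from (12.4, 5.0):
A: |-6.2| + |44.5| = 6.2 + 44.5 = 50.7
B: |-36.4| + |-99.6| = 36.4 + 99.6 = 136.0
C: |-55.0| + |7.7| = 55.0 + 7.7 = 62.7
D: |-32.5| + |-43.6| = 32.5 + 43.6 = 76.1
E: |-0.3| + |-61.1| = 0.3 + 61.1 = 61.4
F: |-16.7| + |-80.0| = 16.7 + 80.0 = 96.7
G: |-17.5| + |18.8| = 17.5 + 18.8 = 36.3
H: |1.6| + |46.0| = 1.6 + 46.0 = 47.6
I: |45.5| + |-62.2| = 45.5 + 62.2 = 107.7
J: |34.2| + |52.6| = 34.2 + 52.6 = 86.8
K: |-15.8| + |10.8| = 15.8 + 10.8 = 26.6
L: |-18.2| + |-31.9| = 18.2 + 31.9 = 50.1
Maximum: B at 136.0.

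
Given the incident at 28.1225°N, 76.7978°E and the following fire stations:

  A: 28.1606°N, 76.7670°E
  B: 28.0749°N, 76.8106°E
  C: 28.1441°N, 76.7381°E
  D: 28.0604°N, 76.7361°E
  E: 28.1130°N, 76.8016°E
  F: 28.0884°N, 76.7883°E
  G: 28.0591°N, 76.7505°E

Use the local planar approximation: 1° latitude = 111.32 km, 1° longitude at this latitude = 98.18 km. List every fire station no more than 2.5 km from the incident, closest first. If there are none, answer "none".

Distances from 28.1225°N, 76.7978°E:
A: √((0.0381·111.32)² + (-0.0308·98.18)²) = √(17.988558 + 9.144237) = 5.2089 km
B: √((-0.0476·111.32)² + (0.0128·98.18)²) = √(28.077621 + 1.579305) = 5.4458 km
C: √((0.0216·111.32)² + (-0.0597·98.18)²) = √(5.781678 + 34.355377) = 6.3354 km
D: √((-0.0621·111.32)² + (-0.0617·98.18)²) = √(47.789182 + 36.695802) = 9.1916 km
E: √((-0.0095·111.32)² + (0.0038·98.18)²) = √(1.118391 + 0.139192) = 1.1214 km
F: √((-0.0341·111.32)² + (-0.0095·98.18)²) = √(14.409707 + 0.869948) = 3.9089 km
G: √((-0.0634·111.32)² + (-0.0473·98.18)²) = √(49.810960 + 21.565937) = 8.4485 km
Threshold 2.5 km: E (1.1214 km) is within range.

E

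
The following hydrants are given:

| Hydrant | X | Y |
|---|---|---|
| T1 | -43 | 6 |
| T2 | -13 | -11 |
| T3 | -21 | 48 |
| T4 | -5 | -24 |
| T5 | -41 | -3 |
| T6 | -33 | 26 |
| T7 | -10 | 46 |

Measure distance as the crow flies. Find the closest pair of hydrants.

Pairwise distances:
T1–T5: 9.2
T3–T7: 11.2
T2–T4: 15.3
T1–T6: 22.4
T3–T6: 25.1
T2–T5: 29.1
T5–T6: 30.1
T6–T7: 30.5
T1–T2: 34.5
T4–T5: 41.7
T2–T6: 42.1
T1–T3: 47.4
T1–T4: 48.4
T1–T7: 51.9
T3–T5: 54.8
T2–T7: 57.1
T4–T6: 57.3
T5–T7: 58.0
T2–T3: 59.5
T4–T7: 70.2
T3–T4: 73.8
Closest pair: T1–T5 at 9.2.

T1 and T5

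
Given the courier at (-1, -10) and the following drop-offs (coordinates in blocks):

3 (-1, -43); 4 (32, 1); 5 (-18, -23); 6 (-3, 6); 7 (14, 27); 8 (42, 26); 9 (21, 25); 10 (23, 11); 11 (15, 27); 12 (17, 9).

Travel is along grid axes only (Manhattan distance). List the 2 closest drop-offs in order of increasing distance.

Distances from (-1, -10):
3: 33 blocks
4: 44 blocks
5: 30 blocks
6: 18 blocks
7: 52 blocks
8: 79 blocks
9: 57 blocks
10: 45 blocks
11: 53 blocks
12: 37 blocks
Sorted: 6 (18 blocks) < 5 (30 blocks) < 3 (33 blocks) < 12 (37 blocks) < …

6, 5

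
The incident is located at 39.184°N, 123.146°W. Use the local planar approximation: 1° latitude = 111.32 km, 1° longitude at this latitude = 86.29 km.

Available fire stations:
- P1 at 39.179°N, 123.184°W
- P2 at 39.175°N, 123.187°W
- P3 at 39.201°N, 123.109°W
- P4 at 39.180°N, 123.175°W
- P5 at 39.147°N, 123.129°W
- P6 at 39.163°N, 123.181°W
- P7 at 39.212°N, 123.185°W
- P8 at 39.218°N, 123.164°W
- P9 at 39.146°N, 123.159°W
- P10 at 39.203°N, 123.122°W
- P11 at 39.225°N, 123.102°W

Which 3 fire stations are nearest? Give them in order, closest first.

P4, P10, P1

Distances from 39.184°N, 123.146°W:
P1: √((-0.005·111.32)² + (-0.038·86.29)²) = √(0.30980 + 10.75197) = 3.326 km
P2: √((-0.009·111.32)² + (-0.041·86.29)²) = √(1.00376 + 12.51667) = 3.677 km
P3: √((0.017·111.32)² + (0.037·86.29)²) = √(3.58133 + 10.19352) = 3.711 km
P4: √((-0.004·111.32)² + (-0.029·86.29)²) = √(0.19827 + 6.26206) = 2.542 km
P5: √((-0.037·111.32)² + (0.017·86.29)²) = √(16.96484 + 2.15188) = 4.372 km
P6: √((-0.021·111.32)² + (-0.035·86.29)²) = √(5.46493 + 9.12131) = 3.819 km
P7: √((0.028·111.32)² + (-0.039·86.29)²) = √(9.71544 + 11.32531) = 4.587 km
P8: √((0.034·111.32)² + (-0.018·86.29)²) = √(14.32532 + 2.41249) = 4.091 km
P9: √((-0.038·111.32)² + (-0.013·86.29)²) = √(17.89425 + 1.25837) = 4.376 km
P10: √((0.019·111.32)² + (0.024·86.29)²) = √(4.47356 + 4.28888) = 2.960 km
P11: √((0.041·111.32)² + (0.044·86.29)²) = √(20.83119 + 14.41539) = 5.937 km
Sorted: P4 (2.542 km) < P10 (2.960 km) < P1 (3.326 km) < P2 (3.677 km) < P3 (3.711 km) < …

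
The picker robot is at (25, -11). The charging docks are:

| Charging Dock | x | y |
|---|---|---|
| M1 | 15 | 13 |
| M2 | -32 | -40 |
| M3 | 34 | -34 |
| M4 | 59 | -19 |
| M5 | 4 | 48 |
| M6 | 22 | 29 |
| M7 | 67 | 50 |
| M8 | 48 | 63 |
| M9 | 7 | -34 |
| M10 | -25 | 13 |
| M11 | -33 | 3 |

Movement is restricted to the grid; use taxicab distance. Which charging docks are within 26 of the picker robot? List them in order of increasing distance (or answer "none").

none

Distances from (25, -11):
M1: |-10| + |24| = 10 + 24 = 34
M2: |-57| + |-29| = 57 + 29 = 86
M3: |9| + |-23| = 9 + 23 = 32
M4: |34| + |-8| = 34 + 8 = 42
M5: |-21| + |59| = 21 + 59 = 80
M6: |-3| + |40| = 3 + 40 = 43
M7: |42| + |61| = 42 + 61 = 103
M8: |23| + |74| = 23 + 74 = 97
M9: |-18| + |-23| = 18 + 23 = 41
M10: |-50| + |24| = 50 + 24 = 74
M11: |-58| + |14| = 58 + 14 = 72
Threshold 26: none within range.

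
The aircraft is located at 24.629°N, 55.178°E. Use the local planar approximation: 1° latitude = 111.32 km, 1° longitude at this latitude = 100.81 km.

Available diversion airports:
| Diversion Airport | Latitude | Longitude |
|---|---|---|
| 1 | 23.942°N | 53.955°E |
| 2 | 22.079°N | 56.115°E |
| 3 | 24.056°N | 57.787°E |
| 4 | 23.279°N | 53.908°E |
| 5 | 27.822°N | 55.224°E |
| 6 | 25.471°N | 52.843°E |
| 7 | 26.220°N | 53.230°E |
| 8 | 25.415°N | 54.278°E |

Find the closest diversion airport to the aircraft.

Distances from 24.629°N, 55.178°E:
1: √((-0.687·111.32)² + (-1.223·100.81)²) = √(5848.70706 + 15200.57945) = 145.084 km
2: √((-2.550·111.32)² + (0.937·100.81)²) = √(80579.90596 + 8922.49701) = 299.170 km
3: √((-0.573·111.32)² + (2.609·100.81)²) = √(4068.69972 + 69175.99072) = 270.638 km
4: √((-1.350·111.32)² + (-1.270·100.81)²) = √(22584.67952 + 16391.34802) = 197.423 km
5: √((3.193·111.32)² + (0.046·100.81)²) = √(126340.97741 + 21.50418) = 355.475 km
6: √((0.842·111.32)² + (-2.335·100.81)²) = √(8785.58284 + 55409.08765) = 253.367 km
7: √((1.591·111.32)² + (-1.948·100.81)²) = √(31367.99461 + 38564.27175) = 264.447 km
8: √((0.786·111.32)² + (-0.900·100.81)²) = √(7655.81601 + 8231.75144) = 126.046 km
Minimum: 8 at 126.046 km.

8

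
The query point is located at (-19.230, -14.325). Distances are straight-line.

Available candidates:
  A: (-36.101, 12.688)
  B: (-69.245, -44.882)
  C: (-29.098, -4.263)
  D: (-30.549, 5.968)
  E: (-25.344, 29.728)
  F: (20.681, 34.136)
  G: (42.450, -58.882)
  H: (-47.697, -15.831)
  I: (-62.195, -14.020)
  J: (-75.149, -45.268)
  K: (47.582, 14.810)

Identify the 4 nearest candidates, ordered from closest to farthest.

Distances from (-19.230, -14.325):
A: √((-16.871)² + (27.013)²) = √(284.63064 + 729.70217) = 31.849
B: √((-50.015)² + (-30.557)²) = √(2501.50023 + 933.73025) = 58.611
C: √((-9.868)² + (10.062)²) = √(97.37742 + 101.24384) = 14.093
D: √((-11.319)² + (20.293)²) = √(128.11976 + 411.80585) = 23.236
E: √((-6.114)² + (44.053)²) = √(37.38100 + 1940.66681) = 44.475
F: √((39.911)² + (48.461)²) = √(1592.88792 + 2348.46852) = 62.780
G: √((61.680)² + (-44.557)²) = √(3804.42240 + 1985.32625) = 76.090
H: √((-28.467)² + (-1.506)²) = √(810.37009 + 2.26804) = 28.507
I: √((-42.965)² + (0.305)²) = √(1845.99123 + 0.09302) = 42.966
J: √((-55.919)² + (-30.943)²) = √(3126.93456 + 957.46925) = 63.909
K: √((66.812)² + (29.135)²) = √(4463.84334 + 848.84822) = 72.888
Sorted: C (14.093) < D (23.236) < H (28.507) < A (31.849) < I (42.966) < E (44.475) < …

C, D, H, A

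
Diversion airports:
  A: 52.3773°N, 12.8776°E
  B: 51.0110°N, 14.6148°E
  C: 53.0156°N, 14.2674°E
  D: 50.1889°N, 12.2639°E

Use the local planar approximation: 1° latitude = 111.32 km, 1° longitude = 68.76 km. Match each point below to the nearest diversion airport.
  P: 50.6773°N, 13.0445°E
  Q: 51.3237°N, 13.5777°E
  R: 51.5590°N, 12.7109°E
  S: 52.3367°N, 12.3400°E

P at 50.6773°N, 13.0445°E:
  A: 189.5916 km
  B: 114.1853 km
  C: 273.5442 km
  D: 76.3993 km
  → nearest: D (76.3993 km)
Q at 51.3237°N, 13.5777°E:
  A: 126.7814 km
  B: 79.3535 km
  C: 194.2211 km
  D: 155.3029 km
  → nearest: B (79.3535 km)
R at 51.5590°N, 12.7109°E:
  A: 91.8115 km
  B: 144.4279 km
  C: 194.2847 km
  D: 155.5856 km
  → nearest: A (91.8115 km)
S at 52.3367°N, 12.3400°E:
  A: 37.2406 km
  B: 215.0458 km
  C: 152.5624 km
  D: 239.1503 km
  → nearest: A (37.2406 km)

P→D; Q→B; R→A; S→A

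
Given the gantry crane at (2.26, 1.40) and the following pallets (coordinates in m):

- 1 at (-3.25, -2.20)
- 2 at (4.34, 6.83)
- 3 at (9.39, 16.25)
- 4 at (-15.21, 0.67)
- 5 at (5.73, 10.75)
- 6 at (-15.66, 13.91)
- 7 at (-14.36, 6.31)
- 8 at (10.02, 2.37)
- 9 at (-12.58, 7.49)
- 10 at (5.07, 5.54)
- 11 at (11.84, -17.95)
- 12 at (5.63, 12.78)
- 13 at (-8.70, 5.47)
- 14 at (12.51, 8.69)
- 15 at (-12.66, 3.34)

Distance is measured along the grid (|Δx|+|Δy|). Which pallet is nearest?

10

Distances from (2.26, 1.40):
1: 9.11 m
2: 7.51 m
3: 21.98 m
4: 18.20 m
5: 12.82 m
6: 30.43 m
7: 21.53 m
8: 8.73 m
9: 20.93 m
10: 6.95 m
11: 28.93 m
12: 14.75 m
13: 15.03 m
14: 17.54 m
15: 16.86 m
Minimum: 10 at 6.95 m.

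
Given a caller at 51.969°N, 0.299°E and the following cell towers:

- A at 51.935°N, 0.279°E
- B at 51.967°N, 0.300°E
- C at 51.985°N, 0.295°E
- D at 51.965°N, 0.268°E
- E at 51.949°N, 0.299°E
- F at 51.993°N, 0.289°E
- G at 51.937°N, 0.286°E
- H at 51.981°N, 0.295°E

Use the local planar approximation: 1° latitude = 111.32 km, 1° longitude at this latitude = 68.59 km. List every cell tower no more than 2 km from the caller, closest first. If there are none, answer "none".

Distances from 51.969°N, 0.299°E:
A: √((-0.034·111.32)² + (-0.020·68.59)²) = √(14.32532 + 1.88184) = 4.026 km
B: √((-0.002·111.32)² + (0.001·68.59)²) = √(0.04957 + 0.00470) = 0.233 km
C: √((0.016·111.32)² + (-0.004·68.59)²) = √(3.17239 + 0.07527) = 1.802 km
D: √((-0.004·111.32)² + (-0.031·68.59)²) = √(0.19827 + 4.52111) = 2.172 km
E: √((-0.020·111.32)² + (0.000·68.59)²) = √(4.95686 + 0.00000) = 2.226 km
F: √((0.024·111.32)² + (-0.010·68.59)²) = √(7.13787 + 0.47046) = 2.758 km
G: √((-0.032·111.32)² + (-0.013·68.59)²) = √(12.68955 + 0.79508) = 3.672 km
H: √((0.012·111.32)² + (-0.004·68.59)²) = √(1.78447 + 0.07527) = 1.364 km
Threshold 2 km: B (0.233 km), H (1.364 km), C (1.802 km) are within range.

B, H, C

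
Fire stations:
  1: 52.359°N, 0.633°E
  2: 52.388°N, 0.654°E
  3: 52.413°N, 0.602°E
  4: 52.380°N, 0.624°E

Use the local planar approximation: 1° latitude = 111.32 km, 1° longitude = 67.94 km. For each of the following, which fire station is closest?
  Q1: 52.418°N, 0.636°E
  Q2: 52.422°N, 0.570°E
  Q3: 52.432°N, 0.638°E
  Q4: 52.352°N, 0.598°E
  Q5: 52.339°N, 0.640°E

Q1 at 52.418°N, 0.636°E:
  1: 6.571 km
  2: 3.556 km
  3: 2.376 km
  4: 4.308 km
  → nearest: 3 (2.376 km)
Q2 at 52.422°N, 0.570°E:
  1: 8.216 km
  2: 6.848 km
  3: 2.394 km
  4: 5.943 km
  → nearest: 3 (2.394 km)
Q3 at 52.432°N, 0.638°E:
  1: 8.133 km
  2: 5.017 km
  3: 3.234 km
  4: 5.866 km
  → nearest: 3 (3.234 km)
Q4 at 52.352°N, 0.598°E:
  1: 2.502 km
  2: 5.526 km
  3: 6.796 km
  4: 3.583 km
  → nearest: 1 (2.502 km)
Q5 at 52.339°N, 0.640°E:
  1: 2.277 km
  2: 5.537 km
  3: 8.633 km
  4: 4.692 km
  → nearest: 1 (2.277 km)

Q1→3; Q2→3; Q3→3; Q4→1; Q5→1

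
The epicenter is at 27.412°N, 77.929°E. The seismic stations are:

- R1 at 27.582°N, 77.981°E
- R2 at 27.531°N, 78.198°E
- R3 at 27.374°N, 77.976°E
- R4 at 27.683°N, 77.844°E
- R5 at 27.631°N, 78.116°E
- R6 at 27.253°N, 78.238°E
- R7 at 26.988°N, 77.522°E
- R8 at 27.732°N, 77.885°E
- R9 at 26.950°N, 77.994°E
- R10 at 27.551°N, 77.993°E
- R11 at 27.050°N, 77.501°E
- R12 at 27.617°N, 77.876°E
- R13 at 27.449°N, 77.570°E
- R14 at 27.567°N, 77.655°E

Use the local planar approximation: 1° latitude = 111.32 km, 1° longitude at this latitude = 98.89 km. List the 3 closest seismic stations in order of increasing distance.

R3, R10, R1

Distances from 27.412°N, 77.929°E:
R1: √((0.170·111.32)² + (0.052·98.89)²) = √(358.13292 + 26.44304) = 19.611 km
R2: √((0.119·111.32)² + (0.269·98.89)²) = √(175.48513 + 707.63501) = 29.717 km
R3: √((-0.038·111.32)² + (0.047·98.89)²) = √(17.89425 + 21.60232) = 6.285 km
R4: √((0.271·111.32)² + (-0.085·98.89)²) = √(910.09133 + 70.65495) = 31.317 km
R5: √((0.219·111.32)² + (0.187·98.89)²) = √(594.33954 + 341.96997) = 30.599 km
R6: √((-0.159·111.32)² + (0.309·98.89)²) = √(313.28575 + 933.73086) = 35.313 km
R7: √((-0.424·111.32)² + (-0.407·98.89)²) = √(2227.80979 + 1619.92002) = 62.030 km
R8: √((0.320·111.32)² + (-0.044·98.89)²) = √(1268.95538 + 18.93259) = 35.887 km
R9: √((-0.462·111.32)² + (0.065·98.89)²) = √(2645.02844 + 41.31726) = 51.830 km
R10: √((0.139·111.32)² + (0.064·98.89)²) = √(239.42858 + 40.05573) = 16.718 km
R11: √((-0.362·111.32)² + (-0.428·98.89)²) = √(1623.91591 + 1791.39885) = 58.441 km
R12: √((0.205·111.32)² + (-0.053·98.89)²) = √(520.77978 + 27.46986) = 23.415 km
R13: √((0.037·111.32)² + (-0.359·98.89)²) = √(16.96484 + 1260.35721) = 35.740 km
R14: √((0.155·111.32)² + (-0.274·98.89)²) = √(297.72122 + 734.18563) = 32.123 km
Sorted: R3 (6.285 km) < R10 (16.718 km) < R1 (19.611 km) < R12 (23.415 km) < R2 (29.717 km) < …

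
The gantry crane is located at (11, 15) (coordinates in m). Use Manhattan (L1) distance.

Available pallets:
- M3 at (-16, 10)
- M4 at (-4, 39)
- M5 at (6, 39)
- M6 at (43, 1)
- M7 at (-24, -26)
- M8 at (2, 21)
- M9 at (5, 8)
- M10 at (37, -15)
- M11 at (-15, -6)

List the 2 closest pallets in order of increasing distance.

Distances from (11, 15):
M3: |-27| + |-5| = 27 + 5 = 32 m
M4: |-15| + |24| = 15 + 24 = 39 m
M5: |-5| + |24| = 5 + 24 = 29 m
M6: |32| + |-14| = 32 + 14 = 46 m
M7: |-35| + |-41| = 35 + 41 = 76 m
M8: |-9| + |6| = 9 + 6 = 15 m
M9: |-6| + |-7| = 6 + 7 = 13 m
M10: |26| + |-30| = 26 + 30 = 56 m
M11: |-26| + |-21| = 26 + 21 = 47 m
Sorted: M9 (13 m) < M8 (15 m) < M5 (29 m) < M3 (32 m) < …

M9, M8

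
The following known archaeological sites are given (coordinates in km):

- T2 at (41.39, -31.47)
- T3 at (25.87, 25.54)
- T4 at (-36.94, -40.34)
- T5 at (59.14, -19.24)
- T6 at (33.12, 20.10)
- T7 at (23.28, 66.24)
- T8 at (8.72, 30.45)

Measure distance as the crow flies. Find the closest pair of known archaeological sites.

T3 and T6

Pairwise distances:
T2–T3: 59.08 km
T2–T4: 78.83 km
T2–T5: 21.56 km
T2–T6: 52.23 km
T2–T7: 99.37 km
T2–T8: 70.01 km
T3–T4: 91.02 km
T3–T5: 55.79 km
T3–T6: 9.06 km
T3–T7: 40.78 km
T3–T8: 17.84 km
T4–T5: 98.37 km
T4–T6: 92.53 km
T4–T7: 122.42 km
T4–T8: 84.24 km
T5–T6: 47.17 km
T5–T7: 92.70 km
T5–T8: 70.79 km
T6–T7: 47.18 km
T6–T8: 26.50 km
T7–T8: 38.64 km
Closest pair: T3–T6 at 9.06 km.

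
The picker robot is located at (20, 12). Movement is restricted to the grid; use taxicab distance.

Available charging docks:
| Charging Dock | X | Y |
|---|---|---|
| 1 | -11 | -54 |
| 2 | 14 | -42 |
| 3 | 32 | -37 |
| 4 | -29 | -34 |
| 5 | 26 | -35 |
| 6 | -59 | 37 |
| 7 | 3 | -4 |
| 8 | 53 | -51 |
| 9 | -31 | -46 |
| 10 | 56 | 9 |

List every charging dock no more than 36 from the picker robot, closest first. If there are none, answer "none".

7

Distances from (20, 12):
1: |-31| + |-66| = 31 + 66 = 97
2: |-6| + |-54| = 6 + 54 = 60
3: |12| + |-49| = 12 + 49 = 61
4: |-49| + |-46| = 49 + 46 = 95
5: |6| + |-47| = 6 + 47 = 53
6: |-79| + |25| = 79 + 25 = 104
7: |-17| + |-16| = 17 + 16 = 33
8: |33| + |-63| = 33 + 63 = 96
9: |-51| + |-58| = 51 + 58 = 109
10: |36| + |-3| = 36 + 3 = 39
Threshold 36: 7 (33) is within range.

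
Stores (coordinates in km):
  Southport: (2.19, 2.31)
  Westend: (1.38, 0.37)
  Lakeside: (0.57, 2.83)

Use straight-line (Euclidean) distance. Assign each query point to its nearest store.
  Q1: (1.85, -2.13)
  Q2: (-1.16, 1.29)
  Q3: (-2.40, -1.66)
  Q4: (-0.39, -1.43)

Q1 at (1.85, -2.13):
  Southport: √((0.34)² + (4.44)²) = √(0.1156 + 19.7136) = 4.45 km
  Westend: √((-0.47)² + (2.50)²) = √(0.2209 + 6.2500) = 2.54 km
  Lakeside: √((-1.28)² + (4.96)²) = √(1.6384 + 24.6016) = 5.12 km
  → nearest: Westend (2.54 km)
Q2 at (-1.16, 1.29):
  Southport: √((3.35)² + (1.02)²) = √(11.2225 + 1.0404) = 3.50 km
  Westend: √((2.54)² + (-0.92)²) = √(6.4516 + 0.8464) = 2.70 km
  Lakeside: √((1.73)² + (1.54)²) = √(2.9929 + 2.3716) = 2.32 km
  → nearest: Lakeside (2.32 km)
Q3 at (-2.40, -1.66):
  Southport: √((4.59)² + (3.97)²) = √(21.0681 + 15.7609) = 6.07 km
  Westend: √((3.78)² + (2.03)²) = √(14.2884 + 4.1209) = 4.29 km
  Lakeside: √((2.97)² + (4.49)²) = √(8.8209 + 20.1601) = 5.38 km
  → nearest: Westend (4.29 km)
Q4 at (-0.39, -1.43):
  Southport: √((2.58)² + (3.74)²) = √(6.6564 + 13.9876) = 4.54 km
  Westend: √((1.77)² + (1.80)²) = √(3.1329 + 3.2400) = 2.52 km
  Lakeside: √((0.96)² + (4.26)²) = √(0.9216 + 18.1476) = 4.37 km
  → nearest: Westend (2.52 km)

Q1→Westend; Q2→Lakeside; Q3→Westend; Q4→Westend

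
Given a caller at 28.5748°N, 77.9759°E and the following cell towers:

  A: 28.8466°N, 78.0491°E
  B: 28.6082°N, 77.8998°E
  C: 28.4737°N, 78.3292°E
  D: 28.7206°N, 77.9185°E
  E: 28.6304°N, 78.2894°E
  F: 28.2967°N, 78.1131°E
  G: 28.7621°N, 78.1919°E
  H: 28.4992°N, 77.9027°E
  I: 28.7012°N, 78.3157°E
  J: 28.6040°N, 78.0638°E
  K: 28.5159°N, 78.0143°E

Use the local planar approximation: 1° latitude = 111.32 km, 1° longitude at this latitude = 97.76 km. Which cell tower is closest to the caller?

Distances from 28.5748°N, 77.9759°E:
A: 31.0915 km
B: 8.3169 km
C: 36.3260 km
D: 17.1731 km
E: 31.2665 km
F: 33.7387 km
G: 29.6753 km
H: 11.0469 km
I: 36.0760 km
J: 9.1874 km
K: 7.5554 km
Minimum: K at 7.5554 km.

K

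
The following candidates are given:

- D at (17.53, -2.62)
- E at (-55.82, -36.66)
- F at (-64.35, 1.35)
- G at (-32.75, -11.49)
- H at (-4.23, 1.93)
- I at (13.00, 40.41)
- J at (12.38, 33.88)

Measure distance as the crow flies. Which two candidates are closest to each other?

Pairwise distances:
D–E: √((-73.35)² + (-34.04)²) = √(5380.2225 + 1158.7216) = 80.86
D–F: √((-81.88)² + (3.97)²) = √(6704.3344 + 15.7609) = 81.98
D–G: √((-50.28)² + (-8.87)²) = √(2528.0784 + 78.6769) = 51.06
D–H: √((-21.76)² + (4.55)²) = √(473.4976 + 20.7025) = 22.23
D–I: √((-4.53)² + (43.03)²) = √(20.5209 + 1851.5809) = 43.27
D–J: √((-5.15)² + (36.50)²) = √(26.5225 + 1332.2500) = 36.86
E–F: √((-8.53)² + (38.01)²) = √(72.7609 + 1444.7601) = 38.96
E–G: √((23.07)² + (25.17)²) = √(532.2249 + 633.5289) = 34.14
E–H: √((51.59)² + (38.59)²) = √(2661.5281 + 1489.1881) = 64.43
E–I: √((68.82)² + (77.07)²) = √(4736.1924 + 5939.7849) = 103.32
E–J: √((68.20)² + (70.54)²) = √(4651.2400 + 4975.8916) = 98.12
F–G: √((31.60)² + (-12.84)²) = √(998.5600 + 164.8656) = 34.11
F–H: √((60.12)² + (0.58)²) = √(3614.4144 + 0.3364) = 60.12
F–I: √((77.35)² + (39.06)²) = √(5983.0225 + 1525.6836) = 86.65
F–J: √((76.73)² + (32.53)²) = √(5887.4929 + 1058.2009) = 83.34
G–H: √((28.52)² + (13.42)²) = √(813.3904 + 180.0964) = 31.52
G–I: √((45.75)² + (51.90)²) = √(2093.0625 + 2693.6100) = 69.19
G–J: √((45.13)² + (45.37)²) = √(2036.7169 + 2058.4369) = 63.99
H–I: √((17.23)² + (38.48)²) = √(296.8729 + 1480.7104) = 42.16
H–J: √((16.61)² + (31.95)²) = √(275.8921 + 1020.8025) = 36.01
I–J: √((-0.62)² + (-6.53)²) = √(0.3844 + 42.6409) = 6.56
Closest pair: I–J at 6.56.

I and J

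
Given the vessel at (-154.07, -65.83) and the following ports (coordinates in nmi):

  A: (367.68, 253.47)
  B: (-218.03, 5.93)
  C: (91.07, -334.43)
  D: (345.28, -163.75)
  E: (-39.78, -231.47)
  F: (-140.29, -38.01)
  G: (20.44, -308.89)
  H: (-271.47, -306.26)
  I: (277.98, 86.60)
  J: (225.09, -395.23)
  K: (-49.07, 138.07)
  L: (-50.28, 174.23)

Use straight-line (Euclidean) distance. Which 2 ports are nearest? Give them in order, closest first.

Distances from (-154.07, -65.83):
A: 611.70 nmi
B: 96.13 nmi
C: 363.65 nmi
D: 508.86 nmi
E: 201.24 nmi
F: 31.05 nmi
G: 299.22 nmi
H: 267.56 nmi
I: 458.15 nmi
J: 502.26 nmi
K: 229.35 nmi
L: 261.54 nmi
Sorted: F (31.05 nmi) < B (96.13 nmi) < E (201.24 nmi) < K (229.35 nmi) < …

F, B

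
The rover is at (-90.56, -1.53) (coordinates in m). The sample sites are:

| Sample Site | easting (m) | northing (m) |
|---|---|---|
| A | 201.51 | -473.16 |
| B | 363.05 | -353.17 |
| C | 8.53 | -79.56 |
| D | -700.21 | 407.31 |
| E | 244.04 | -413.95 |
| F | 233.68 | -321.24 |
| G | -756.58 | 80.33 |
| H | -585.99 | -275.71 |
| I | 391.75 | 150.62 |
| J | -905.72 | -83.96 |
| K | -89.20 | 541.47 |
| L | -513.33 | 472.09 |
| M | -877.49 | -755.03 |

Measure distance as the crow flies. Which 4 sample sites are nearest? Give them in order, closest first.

C, F, I, E

Distances from (-90.56, -1.53):
A: 554.74 m
B: 573.94 m
C: 126.12 m
D: 734.05 m
E: 531.08 m
F: 455.35 m
G: 671.03 m
H: 566.24 m
I: 505.74 m
J: 819.32 m
K: 543.00 m
L: 634.86 m
M: 1089.50 m
Sorted: C (126.12 m) < F (455.35 m) < I (505.74 m) < E (531.08 m) < K (543.00 m) < A (554.74 m) < …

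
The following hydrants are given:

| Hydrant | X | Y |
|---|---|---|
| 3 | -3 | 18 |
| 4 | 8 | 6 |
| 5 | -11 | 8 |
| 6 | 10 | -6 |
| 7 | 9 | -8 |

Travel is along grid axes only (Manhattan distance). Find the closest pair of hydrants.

Pairwise distances:
3–4: 23
3–5: 18
3–6: 37
3–7: 38
4–5: 21
4–6: 14
4–7: 15
5–6: 35
5–7: 36
6–7: 3
Closest pair: 6–7 at 3.

6 and 7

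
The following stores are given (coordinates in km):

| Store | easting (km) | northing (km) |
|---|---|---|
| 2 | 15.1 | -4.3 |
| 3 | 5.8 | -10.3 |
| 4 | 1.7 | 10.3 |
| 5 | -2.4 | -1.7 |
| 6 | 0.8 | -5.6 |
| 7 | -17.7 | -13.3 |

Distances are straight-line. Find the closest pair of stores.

5 and 6

Pairwise distances:
2–3: √((-9.3)² + (-6.0)²) = √(86.490 + 36.000) = 11.1 km
2–4: √((-13.4)² + (14.6)²) = √(179.560 + 213.160) = 19.8 km
2–5: √((-17.5)² + (2.6)²) = √(306.250 + 6.760) = 17.7 km
2–6: √((-14.3)² + (-1.3)²) = √(204.490 + 1.690) = 14.4 km
2–7: √((-32.8)² + (-9.0)²) = √(1075.840 + 81.000) = 34.0 km
3–4: √((-4.1)² + (20.6)²) = √(16.810 + 424.360) = 21.0 km
3–5: √((-8.2)² + (8.6)²) = √(67.240 + 73.960) = 11.9 km
3–6: √((-5.0)² + (4.7)²) = √(25.000 + 22.090) = 6.9 km
3–7: √((-23.5)² + (-3.0)²) = √(552.250 + 9.000) = 23.7 km
4–5: √((-4.1)² + (-12.0)²) = √(16.810 + 144.000) = 12.7 km
4–6: √((-0.9)² + (-15.9)²) = √(0.810 + 252.810) = 15.9 km
4–7: √((-19.4)² + (-23.6)²) = √(376.360 + 556.960) = 30.6 km
5–6: √((3.2)² + (-3.9)²) = √(10.240 + 15.210) = 5.0 km
5–7: √((-15.3)² + (-11.6)²) = √(234.090 + 134.560) = 19.2 km
6–7: √((-18.5)² + (-7.7)²) = √(342.250 + 59.290) = 20.0 km
Closest pair: 5–6 at 5.0 km.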